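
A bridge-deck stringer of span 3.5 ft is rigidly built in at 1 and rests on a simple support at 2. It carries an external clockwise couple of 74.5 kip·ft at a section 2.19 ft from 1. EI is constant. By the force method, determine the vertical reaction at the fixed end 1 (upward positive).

R_1 = -27.46 kip

Choose R_2 as the redundant. The primary structure is the cantilever fixed at 1.
Downward deflection at the released point 2 due to the loads:
  clockwise couple 74.5 at a = 2.19: M₀a(2L − a)/(2EI) = 392.4/EI
Flexibility coefficient — unit upward force at 2: δ_{22} = L³/(3EI) = 14.29/EI.
The prop prevents deflection at 2: R_2 = δ_0/δ_{22} = 392.4/14.29 = 27.46 kip.
Vertical equilibrium: R_1 = ΣP − R_2 = 0 − 27.46 = -27.46 kip.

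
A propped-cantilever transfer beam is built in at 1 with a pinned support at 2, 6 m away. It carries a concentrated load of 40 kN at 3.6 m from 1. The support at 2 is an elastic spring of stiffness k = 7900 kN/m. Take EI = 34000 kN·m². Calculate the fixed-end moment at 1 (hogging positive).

Remove the prop at 2; the released (primary) structure is a cantilever built in at 1.
Primary-structure tip deflection at 2 by superposition:
  point load 40 at a = 3.6: Pa²(3L − a)/(6EI) = 1244/EI
Flexibility coefficient — unit upward force at 2: δ_{22} = L³/(3EI) = 72/EI.
With EI = 34000 kN·m²: δ_0 = 0.036593 m and δ_{22} = 0.002118 m/kN.
Compatibility — the spring shortens by R_2/k under the reaction it provides: δ_0 − R_2·δ_{22} = R_2/k. With 1/k = 0.000127 m/kN, R_2 = δ_0 / (δ_{22} + 1/k) = 0.036593 / (0.002118 + 0.000127) = 16.31 kN.
Moment equilibrium about 1: M_1 = Σ(load moments about 1) − R_2·L = 144 − 16.31×6 = 46.17 kN·m.

M_1 = 46.17 kN·m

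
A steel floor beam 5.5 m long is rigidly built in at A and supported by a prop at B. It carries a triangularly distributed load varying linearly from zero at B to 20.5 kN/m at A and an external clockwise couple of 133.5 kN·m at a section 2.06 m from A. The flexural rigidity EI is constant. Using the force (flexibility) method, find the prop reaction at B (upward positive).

R_B = 33.44 kN

Choose R_B as the redundant. The primary structure is the cantilever fixed at A.
Deflection at B on the released cantilever, summing each load's contribution:
  triangular load, peak 20.5 at the fixed end: w₀L⁴/(30EI) = 625.3/EI
  clockwise couple 133.5 at a = 2.06: M₀a(2L − a)/(2EI) = 1229/EI
  δ_0 = 1855/EI
Flexibility coefficient — unit upward force at B: δ_{BB} = L³/(3EI) = 55.46/EI.
The prop prevents deflection at B: R_B = δ_0/δ_{BB} = 1855/55.46 = 33.44 kN.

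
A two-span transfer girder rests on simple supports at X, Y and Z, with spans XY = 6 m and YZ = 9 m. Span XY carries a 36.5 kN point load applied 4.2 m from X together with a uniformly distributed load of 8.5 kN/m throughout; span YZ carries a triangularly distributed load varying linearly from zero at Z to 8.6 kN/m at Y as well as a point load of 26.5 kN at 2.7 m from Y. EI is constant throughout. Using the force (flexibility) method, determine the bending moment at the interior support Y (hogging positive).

M_Y = 84.34 kN·m

Insert a hinge at Y; M_Y is the redundant, and each span becomes simply supported.
Discontinuity in slope at Y on the released structure — sum the simple-span end rotations:
  span XY: point load 36.5 at a = 4.2: Pab(L + a)/(6LEI) = 78.18/EI
  span XY: UDL 8.5: wL³/(24EI) = 76.5/EI
  span YZ: triangular load, peak 8.6: w₀L³/(45EI) = 139.3/EI
  span YZ: point load 26.5 at a = 2.7: Pab(L + b)/(6LEI) = 127.7/EI
  relative rotation θ_0 = (154.7 + 267)/EI = 421.7/EI
A unit hogging moment at Y produces rotation L₁/(3EI) + L₂/(3EI) = 5/EI.
Compatibility: M_Y·(L₁+L₂)/(3EI) = θ_0, giving M_Y = 84.34 kN·m (hogging).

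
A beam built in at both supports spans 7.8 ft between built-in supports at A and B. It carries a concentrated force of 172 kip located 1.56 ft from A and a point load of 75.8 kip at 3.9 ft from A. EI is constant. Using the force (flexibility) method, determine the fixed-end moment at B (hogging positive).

M_B = 116.8 kip·ft

Take the two fixed-end moments M_A, M_B as redundants; the released structure is the simple span AB.
End rotations of the released simple span under the applied load (×1/EI):
  at A: point load 172 at a = 1.56: Pab(L + b)/(6LEI) = 502.3/EI
  at B: point load 172 at a = 1.56: Pab(L + a)/(6LEI) = 334.9/EI
  at A: point load 75.8 at a = 3.9: Pab(L + b)/(6LEI) = 288.2/EI
  at B: point load 75.8 at a = 3.9: Pab(L + a)/(6LEI) = 288.2/EI
  θ_A0 = 790.5/EI,  θ_B0 = 623.1/EI
Flexibility coefficients: a unit moment at one end gives L/(3EI) there and L/(6EI) at the far end, so f₁₁ = f₂₂ = 2.6/EI and f₁₂ = f₂₁ = 1.3/EI.
Compatibility — zero rotation at each built-in end:
  2.6 M_A + 1.3 M_B = 790.5
  1.3 M_A + 2.6 M_B = 623.1
Solving the pair gives M_A = 245.6 kip·ft and M_B = 116.8 kip·ft (hogging).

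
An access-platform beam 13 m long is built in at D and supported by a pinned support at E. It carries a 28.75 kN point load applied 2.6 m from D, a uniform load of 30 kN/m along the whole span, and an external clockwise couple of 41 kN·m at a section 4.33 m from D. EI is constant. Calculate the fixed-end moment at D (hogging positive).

Choose R_E as the redundant. The primary structure is the cantilever fixed at D.
Primary-structure tip deflection at E by superposition:
  point load 28.75 at a = 2.6: Pa²(3L − a)/(6EI) = 1179/EI
  UDL 30: wL⁴/(8EI) = 107104/EI
  clockwise couple 41 at a = 4.33: M₀a(2L − a)/(2EI) = 1924/EI
  δ_0 = 110206/EI
Flexibility coefficient — unit upward force at E: δ_{EE} = L³/(3EI) = 732.3/EI.
The prop prevents deflection at E: R_E = δ_0/δ_{EE} = 110206/732.3 = 150.5 kN.
Moment equilibrium about D: M_D = Σ(load moments about D) − R_E·L = 2651 − 150.5×13 = 694.4 kN·m.

M_D = 694.4 kN·m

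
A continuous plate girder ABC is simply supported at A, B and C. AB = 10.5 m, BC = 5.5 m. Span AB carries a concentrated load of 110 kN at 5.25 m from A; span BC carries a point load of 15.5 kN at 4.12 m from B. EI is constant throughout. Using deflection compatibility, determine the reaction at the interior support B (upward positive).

R_B = 99.22 kN

Take M_B as the redundant. Released structure: two simple spans AB and BC with a hinge at B.
End slopes at the hinge B, treating each span as simply supported:
  span AB: point load 110 at a = 5.25: Pab(L + a)/(6LEI) = 758/EI
  span BC: point load 15.5 at a = 4.12: Pab(L + b)/(6LEI) = 18.37/EI
  relative rotation θ_0 = (758 + 18.37)/EI = 776.3/EI
A unit hogging moment at B produces rotation L₁/(3EI) + L₂/(3EI) = 5.333/EI.
Slope continuity at B: θ_0 = M_B·5.333/EI, so M_B = 776.3/5.333 = 145.6 kN·m (hogging).
Span AB, ΣM about A with M_B applied at B: R_B^{AB}·10.5 = 577.5 + 145.6, so R_B^{AB} = 68.86 kN and R_A = 110 − 68.86 = 41.14 kN.
Span BC, ΣM about C: R_B^{BC}·5.5 = 21.39 + 145.6, so R_B^{BC} = 30.36 kN and R_C = 15.5 − 30.36 = -14.86 kN.
R_B = 68.86 + 30.36 = 99.22 kN.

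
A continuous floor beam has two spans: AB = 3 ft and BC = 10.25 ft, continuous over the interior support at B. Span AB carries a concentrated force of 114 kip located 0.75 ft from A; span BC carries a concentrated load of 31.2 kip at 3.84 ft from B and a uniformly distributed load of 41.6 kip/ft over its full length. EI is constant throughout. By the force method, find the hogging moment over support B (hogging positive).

Take M_B as the redundant. Released structure: two simple spans AB and BC with a hinge at B.
End slopes at the hinge B, treating each span as simply supported:
  span AB: point load 114 at a = 0.75: Pab(L + a)/(6LEI) = 40.08/EI
  span BC: point load 31.2 at a = 3.84: Pab(L + b)/(6LEI) = 208/EI
  span BC: UDL 41.6: wL³/(24EI) = 1867/EI
  relative rotation θ_0 = (40.08 + 2075)/EI = 2115/EI
A unit hogging moment at B produces rotation L₁/(3EI) + L₂/(3EI) = 4.417/EI.
Compatibility: M_B·(L₁+L₂)/(3EI) = θ_0, giving M_B = 478.8 kip·ft (hogging).

M_B = 478.8 kip·ft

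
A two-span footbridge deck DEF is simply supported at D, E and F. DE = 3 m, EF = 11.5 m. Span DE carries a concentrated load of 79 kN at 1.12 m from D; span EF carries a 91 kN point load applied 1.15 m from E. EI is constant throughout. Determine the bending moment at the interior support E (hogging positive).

M_E = 78.84 kN·m

Release continuity at E by inserting a hinge; the redundant is the internal moment M_E. The primary structure is two simply-supported spans DE and EF.
Rotations at E on the released spans (each span's end-slope, ×1/EI):
  span DE: point load 79 at a = 1.12: Pab(L + a)/(6LEI) = 38.07/EI
  span EF: point load 91 at a = 1.15: Pab(L + b)/(6LEI) = 343/EI
  relative rotation θ_0 = (38.07 + 343)/EI = 381.1/EI
A unit hogging moment at E produces rotation L₁/(3EI) + L₂/(3EI) = 4.833/EI.
Slope continuity at E: θ_0 = M_E·4.833/EI, so M_E = 381.1/4.833 = 78.84 kN·m (hogging).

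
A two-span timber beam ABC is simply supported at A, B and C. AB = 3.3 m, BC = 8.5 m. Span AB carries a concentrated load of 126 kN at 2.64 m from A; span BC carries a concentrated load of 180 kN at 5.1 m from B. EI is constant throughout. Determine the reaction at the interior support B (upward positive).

Release continuity at B by inserting a hinge; the redundant is the internal moment M_B. The primary structure is two simply-supported spans AB and BC.
End slopes at the hinge B, treating each span as simply supported:
  span AB: point load 126 at a = 2.64: Pab(L + a)/(6LEI) = 65.86/EI
  span BC: point load 180 at a = 5.1: Pab(L + b)/(6LEI) = 728.3/EI
  relative rotation θ_0 = (65.86 + 728.3)/EI = 794.1/EI
A unit hogging moment at B produces rotation L₁/(3EI) + L₂/(3EI) = 3.933/EI.
Compatibility: M_B·(L₁+L₂)/(3EI) = θ_0, giving M_B = 201.9 kN·m (hogging).
Span AB, ΣM about A with M_B applied at B: R_B^{AB}·3.3 = 332.6 + 201.9, so R_B^{AB} = 162 kN and R_A = 126 − 162 = -35.98 kN.
Span BC, ΣM about C: R_B^{BC}·8.5 = 612 + 201.9, so R_B^{BC} = 95.75 kN and R_C = 180 − 95.75 = 84.25 kN.
R_B = 162 + 95.75 = 257.7 kN.

R_B = 257.7 kN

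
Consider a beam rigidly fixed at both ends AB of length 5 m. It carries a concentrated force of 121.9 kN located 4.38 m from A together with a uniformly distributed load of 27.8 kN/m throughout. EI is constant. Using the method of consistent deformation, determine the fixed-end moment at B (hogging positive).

M_B = 115.9 kN·m

Take the two fixed-end moments M_A, M_B as redundants; the released structure is the simple span AB.
On the primary (simply-supported) span, the end slopes from the loading are:
  at A: point load 121.9 at a = 4.38: Pab(L + b)/(6LEI) = 62.01/EI
  at B: point load 121.9 at a = 4.38: Pab(L + a)/(6LEI) = 103.5/EI
  at A: UDL 27.8: wL³/(24EI) = 144.8/EI
  at B: UDL 27.8: wL³/(24EI) = 144.8/EI
  θ_A0 = 206.8/EI,  θ_B0 = 248.3/EI
Flexibility coefficients: a unit moment at one end gives L/(3EI) there and L/(6EI) at the far end, so f₁₁ = f₂₂ = 1.667/EI and f₁₂ = f₂₁ = 0.8333/EI.
Compatibility — zero rotation at each built-in end:
  1.667 M_A + 0.8333 M_B = 206.8
  0.8333 M_A + 1.667 M_B = 248.3
Solving the pair gives M_A = 66.13 kN·m and M_B = 115.9 kN·m (hogging).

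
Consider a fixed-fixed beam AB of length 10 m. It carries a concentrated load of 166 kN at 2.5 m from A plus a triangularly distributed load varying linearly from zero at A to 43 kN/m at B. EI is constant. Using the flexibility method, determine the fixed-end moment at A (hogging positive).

M_A = 376.8 kN·m

Release both end moments; the primary structure is a simply-supported span AB with redundants M_A and M_B.
Simple-span end rotations at A and B under the given loads:
  at A: point load 166 at a = 2.5: Pab(L + b)/(6LEI) = 907.8/EI
  at B: point load 166 at a = 2.5: Pab(L + a)/(6LEI) = 648.4/EI
  at A: triangular load, peak 43: 7w₀L³/(360EI) = 836.1/EI
  at B: triangular load, peak 43: w₀L³/(45EI) = 955.6/EI
  θ_A0 = 1744/EI,  θ_B0 = 1604/EI
Flexibility coefficients: a unit moment at one end gives L/(3EI) there and L/(6EI) at the far end, so f₁₁ = f₂₂ = 3.333/EI and f₁₂ = f₂₁ = 1.667/EI.
Compatibility — zero rotation at each built-in end:
  3.333 M_A + 1.667 M_B = 1744
  1.667 M_A + 3.333 M_B = 1604
Solving the pair gives M_A = 376.8 kN·m and M_B = 292.8 kN·m (hogging).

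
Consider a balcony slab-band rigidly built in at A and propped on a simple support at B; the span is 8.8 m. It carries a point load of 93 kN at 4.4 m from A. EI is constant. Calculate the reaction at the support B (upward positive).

Remove the prop at B; the released (primary) structure is a cantilever built in at A.
Primary-structure tip deflection at B by superposition:
  point load 93 at a = 4.4: Pa²(3L − a)/(6EI) = 6602/EI
Flexibility coefficient — unit upward force at B: δ_{BB} = L³/(3EI) = 227.2/EI.
Compatibility at B: δ_0 − R_B·δ_{BB} = 0, so R_B = 6602/227.2 = 29.06 kN.

R_B = 29.06 kN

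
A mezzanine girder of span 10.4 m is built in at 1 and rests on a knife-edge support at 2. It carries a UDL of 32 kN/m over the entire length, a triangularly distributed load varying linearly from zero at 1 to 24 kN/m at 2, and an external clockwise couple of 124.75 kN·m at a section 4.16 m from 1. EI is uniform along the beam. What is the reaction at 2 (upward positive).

Take the reaction at 2 as the redundant and release it; the primary structure is a cantilever fixed at 1.
Downward deflection at the released point 2 due to the loads:
  UDL 32: wL⁴/(8EI) = 46794/EI
  triangular load, peak 24 at the free end: 11w₀L⁴/(120EI) = 25737/EI
  clockwise couple 124.75 at a = 4.16: M₀a(2L − a)/(2EI) = 4318/EI
  δ_0 = 76849/EI
Tip deflection under a unit load at 2: L³/(3EI) = 375/EI.
Compatibility at 2: δ_0 − R_2·δ_{22} = 0, so R_2 = 76849/375 = 205 kN.

R_2 = 205 kN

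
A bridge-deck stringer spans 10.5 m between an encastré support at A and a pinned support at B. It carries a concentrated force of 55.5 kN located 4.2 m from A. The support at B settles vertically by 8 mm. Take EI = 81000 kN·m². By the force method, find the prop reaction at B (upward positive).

R_B = 9.865 kN

Release the roller at B. Primary structure: cantilever fixed at A.
Free-end deflection of the primary structure under the applied loading (downward +):
  point load 55.5 at a = 4.2: Pa²(3L − a)/(6EI) = 4455/EI
Tip deflection under a unit load at B: L³/(3EI) = 385.9/EI.
With EI = 81000 kN·m²: δ_0 = 0.054994 m and δ_{BB} = 0.004764 m/kN.
Compatibility — the beam at B must follow the support down by 0.008 m: δ_0 − R_B·δ_{BB} = 0.008, so R_B = (0.054994 − 0.008)/0.004764 = 9.865 kN.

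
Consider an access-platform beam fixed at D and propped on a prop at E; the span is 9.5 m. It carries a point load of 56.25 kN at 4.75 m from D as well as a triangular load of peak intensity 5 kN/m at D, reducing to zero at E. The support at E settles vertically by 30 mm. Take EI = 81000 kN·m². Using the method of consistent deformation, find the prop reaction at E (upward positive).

Take the reaction at E as the redundant and release it; the primary structure is a cantilever fixed at D.
Free-end deflection of the primary structure under the applied loading (downward +):
  point load 56.25 at a = 4.75: Pa²(3L − a)/(6EI) = 5024/EI
  triangular load, peak 5 at the fixed end: w₀L⁴/(30EI) = 1358/EI
  δ_0 = 6381/EI
Tip deflection under a unit load at E: L³/(3EI) = 285.8/EI.
With EI = 81000 kN·m²: δ_0 = 0.07878 m and δ_{EE} = 0.003528 m/kN.
Compatibility — the beam at E must follow the support down by 0.03 m: δ_0 − R_E·δ_{EE} = 0.03, so R_E = (0.07878 − 0.03)/0.003528 = 13.83 kN.

R_E = 13.83 kN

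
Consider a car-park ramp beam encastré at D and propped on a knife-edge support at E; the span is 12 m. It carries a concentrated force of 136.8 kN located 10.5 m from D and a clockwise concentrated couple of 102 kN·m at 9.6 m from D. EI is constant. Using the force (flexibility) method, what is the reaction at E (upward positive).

R_E = 123.5 kN

Choose R_E as the redundant. The primary structure is the cantilever fixed at D.
Downward deflection at the released point E due to the loads:
  point load 136.8 at a = 10.5: Pa²(3L − a)/(6EI) = 64099/EI
  clockwise couple 102 at a = 9.6: M₀a(2L − a)/(2EI) = 7050/EI
  δ_0 = 71150/EI
Flexibility coefficient — unit upward force at E: δ_{EE} = L³/(3EI) = 576/EI.
Compatibility at E: δ_0 − R_E·δ_{EE} = 0, so R_E = 71150/576 = 123.5 kN.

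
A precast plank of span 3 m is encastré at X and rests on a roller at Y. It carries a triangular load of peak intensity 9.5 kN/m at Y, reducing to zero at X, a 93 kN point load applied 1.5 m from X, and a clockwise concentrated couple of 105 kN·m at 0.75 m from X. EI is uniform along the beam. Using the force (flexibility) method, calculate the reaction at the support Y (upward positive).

Choose R_Y as the redundant. The primary structure is the cantilever fixed at X.
Downward deflection at the released point Y due to the loads:
  triangular load, peak 9.5 at the free end: 11w₀L⁴/(120EI) = 70.54/EI
  point load 93 at a = 1.5: Pa²(3L − a)/(6EI) = 261.6/EI
  clockwise couple 105 at a = 0.75: M₀a(2L − a)/(2EI) = 206.7/EI
  δ_0 = 538.8/EI
Tip deflection under a unit load at Y: L³/(3EI) = 9/EI.
The prop prevents deflection at Y: R_Y = δ_0/δ_{YY} = 538.8/9 = 59.87 kN.

R_Y = 59.87 kN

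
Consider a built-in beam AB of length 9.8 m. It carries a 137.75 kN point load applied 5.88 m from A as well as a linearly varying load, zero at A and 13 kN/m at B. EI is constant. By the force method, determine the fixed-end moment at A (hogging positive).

M_A = 171.2 kN·m

Release both end moments; the primary structure is a simply-supported span AB with redundants M_A and M_B.
End rotations of the released simple span under the applied load (×1/EI):
  at A: point load 137.75 at a = 5.88: Pab(L + b)/(6LEI) = 740.9/EI
  at B: point load 137.75 at a = 5.88: Pab(L + a)/(6LEI) = 846.7/EI
  at A: triangular load, peak 13: 7w₀L³/(360EI) = 237.9/EI
  at B: triangular load, peak 13: w₀L³/(45EI) = 271.9/EI
  θ_A0 = 978.8/EI,  θ_B0 = 1119/EI
Flexibility coefficients: a unit moment at one end gives L/(3EI) there and L/(6EI) at the far end, so f₁₁ = f₂₂ = 3.267/EI and f₁₂ = f₂₁ = 1.633/EI.
Compatibility — zero rotation at each built-in end:
  3.267 M_A + 1.633 M_B = 978.8
  1.633 M_A + 3.267 M_B = 1119
Solving the pair gives M_A = 171.2 kN·m and M_B = 256.8 kN·m (hogging).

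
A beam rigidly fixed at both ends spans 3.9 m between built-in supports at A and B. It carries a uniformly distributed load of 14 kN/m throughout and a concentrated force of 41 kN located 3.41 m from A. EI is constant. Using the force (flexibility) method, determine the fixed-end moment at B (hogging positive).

Take the two fixed-end moments M_A, M_B as redundants; the released structure is the simple span AB.
End rotations of the released simple span under the applied load (×1/EI):
  at A: UDL 14: wL³/(24EI) = 34.6/EI
  at B: UDL 14: wL³/(24EI) = 34.6/EI
  at A: point load 41 at a = 3.41: Pab(L + b)/(6LEI) = 12.85/EI
  at B: point load 41 at a = 3.41: Pab(L + a)/(6LEI) = 21.4/EI
  θ_A0 = 47.46/EI,  θ_B0 = 56/EI
Flexibility coefficients: a unit moment at one end gives L/(3EI) there and L/(6EI) at the far end, so f₁₁ = f₂₂ = 1.3/EI and f₁₂ = f₂₁ = 0.65/EI.
Compatibility — zero rotation at each built-in end:
  1.3 M_A + 0.65 M_B = 47.46
  0.65 M_A + 1.3 M_B = 56
Solving the pair gives M_A = 19.95 kN·m and M_B = 33.1 kN·m (hogging).

M_B = 33.1 kN·m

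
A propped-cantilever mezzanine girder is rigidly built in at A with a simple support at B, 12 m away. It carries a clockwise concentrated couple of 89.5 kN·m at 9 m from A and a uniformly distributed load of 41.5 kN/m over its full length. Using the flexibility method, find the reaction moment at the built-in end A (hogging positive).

M_A = 710.6 kN·m

Release the roller at B. Primary structure: cantilever fixed at A.
Deflection at B on the released cantilever, summing each load's contribution:
  clockwise couple 89.5 at a = 9: M₀a(2L − a)/(2EI) = 6041/EI
  UDL 41.5: wL⁴/(8EI) = 107568/EI
  δ_0 = 113609/EI
Flexibility coefficient — unit upward force at B: δ_{BB} = L³/(3EI) = 576/EI.
Compatibility at B: δ_0 − R_B·δ_{BB} = 0, so R_B = 113609/576 = 197.2 kN.
Moment equilibrium about A: M_A = Σ(load moments about A) − R_B·L = 3078 − 197.2×12 = 710.6 kN·m.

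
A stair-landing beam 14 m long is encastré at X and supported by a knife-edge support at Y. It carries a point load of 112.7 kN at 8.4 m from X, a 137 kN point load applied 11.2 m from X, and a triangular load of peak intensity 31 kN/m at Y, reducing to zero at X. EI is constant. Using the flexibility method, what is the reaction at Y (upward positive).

R_Y = 264.5 kN

Take the reaction at Y as the redundant and release it; the primary structure is a cantilever fixed at X.
Primary-structure tip deflection at Y by superposition:
  point load 112.7 at a = 8.4: Pa²(3L − a)/(6EI) = 44532/EI
  point load 137 at a = 11.2: Pa²(3L − a)/(6EI) = 88218/EI
  triangular load, peak 31 at the free end: 11w₀L⁴/(120EI) = 109165/EI
  δ_0 = 241915/EI
Flexibility coefficient — unit upward force at Y: δ_{YY} = L³/(3EI) = 914.7/EI.
Compatibility at Y: δ_0 − R_Y·δ_{YY} = 0, so R_Y = 241915/914.7 = 264.5 kN.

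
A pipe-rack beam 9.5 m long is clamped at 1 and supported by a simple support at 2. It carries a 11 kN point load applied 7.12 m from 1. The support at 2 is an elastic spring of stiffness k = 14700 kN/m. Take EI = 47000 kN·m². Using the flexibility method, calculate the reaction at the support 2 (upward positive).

R_2 = 6.876 kN

Take the reaction at 2 as the redundant and release it; the primary structure is a cantilever fixed at 1.
Free-end deflection of the primary structure under the applied loading (downward +):
  point load 11 at a = 7.12: Pa²(3L − a)/(6EI) = 1987/EI
Flexibility coefficient — unit upward force at 2: δ_{22} = L³/(3EI) = 285.8/EI.
With EI = 47000 kN·m²: δ_0 = 0.042278 m and δ_{22} = 0.006081 m/kN.
Compatibility — the spring shortens by R_2/k under the reaction it provides: δ_0 − R_2·δ_{22} = R_2/k. With 1/k = 0.000068 m/kN, R_2 = δ_0 / (δ_{22} + 1/k) = 0.042278 / (0.006081 + 0.000068) = 6.876 kN.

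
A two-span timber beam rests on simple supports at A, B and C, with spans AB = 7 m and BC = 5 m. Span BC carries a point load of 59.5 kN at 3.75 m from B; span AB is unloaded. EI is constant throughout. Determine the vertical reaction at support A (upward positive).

Take M_B as the redundant. Released structure: two simple spans AB and BC with a hinge at B.
End slopes at the hinge B, treating each span as simply supported:
  span BC: point load 59.5 at a = 3.75: Pab(L + b)/(6LEI) = 58.11/EI
  relative rotation θ_0 = (0 + 58.11)/EI = 58.11/EI
A unit hogging moment at B produces rotation L₁/(3EI) + L₂/(3EI) = 4/EI.
Slope continuity at B: θ_0 = M_B·4/EI, so M_B = 58.11/4 = 14.53 kN·m (hogging).
Span AB, ΣM about A with M_B applied at B: R_B^{AB}·7 = 0 + 14.53, so R_B^{AB} = 2.075 kN and R_A = 0 − 2.075 = -2.075 kN.

R_A = -2.075 kN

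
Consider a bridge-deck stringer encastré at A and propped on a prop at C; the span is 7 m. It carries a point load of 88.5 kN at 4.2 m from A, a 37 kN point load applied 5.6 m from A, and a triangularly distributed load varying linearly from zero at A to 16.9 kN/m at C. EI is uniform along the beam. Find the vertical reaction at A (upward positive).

R_A = 87.84 kN

Release the roller at C. Primary structure: cantilever fixed at A.
Free-end deflection of the primary structure under the applied loading (downward +):
  point load 88.5 at a = 4.2: Pa²(3L − a)/(6EI) = 4371/EI
  point load 37 at a = 5.6: Pa²(3L − a)/(6EI) = 2978/EI
  triangular load, peak 16.9 at the free end: 11w₀L⁴/(120EI) = 3720/EI
  δ_0 = 11069/EI
Tip deflection under a unit load at C: L³/(3EI) = 114.3/EI.
The prop prevents deflection at C: R_C = δ_0/δ_{CC} = 11069/114.3 = 96.81 kN.
Vertical equilibrium: R_A = ΣP − R_C = 184.7 − 96.81 = 87.84 kN.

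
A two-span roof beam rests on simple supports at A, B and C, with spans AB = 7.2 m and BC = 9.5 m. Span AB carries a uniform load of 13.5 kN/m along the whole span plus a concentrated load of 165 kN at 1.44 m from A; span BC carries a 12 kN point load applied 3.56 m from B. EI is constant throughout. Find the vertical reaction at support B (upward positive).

R_B = 113.3 kN

Take M_B as the redundant. Released structure: two simple spans AB and BC with a hinge at B.
End slopes at the hinge B, treating each span as simply supported:
  span AB: UDL 13.5: wL³/(24EI) = 210/EI
  span AB: point load 165 at a = 1.44: Pab(L + a)/(6LEI) = 273.7/EI
  span BC: point load 12 at a = 3.56: Pab(L + b)/(6LEI) = 68.74/EI
  relative rotation θ_0 = (483.7 + 68.74)/EI = 552.4/EI
A unit hogging moment at B produces rotation L₁/(3EI) + L₂/(3EI) = 5.567/EI.
Compatibility: M_B·(L₁+L₂)/(3EI) = θ_0, giving M_B = 99.23 kN·m (hogging).
Span AB, ΣM about A with M_B applied at B: R_B^{AB}·7.2 = 587.5 + 99.23, so R_B^{AB} = 95.38 kN and R_A = 262.2 − 95.38 = 166.8 kN.
Span BC, ΣM about C: R_B^{BC}·9.5 = 71.28 + 99.23, so R_B^{BC} = 17.95 kN and R_C = 12 − 17.95 = -5.949 kN.
R_B = 95.38 + 17.95 = 113.3 kN.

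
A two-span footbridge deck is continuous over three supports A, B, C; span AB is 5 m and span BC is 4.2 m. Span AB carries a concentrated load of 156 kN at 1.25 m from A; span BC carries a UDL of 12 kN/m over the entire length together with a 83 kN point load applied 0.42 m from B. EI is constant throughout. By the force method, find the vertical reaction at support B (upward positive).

R_B = 171.9 kN

Insert a hinge at B; M_B is the redundant, and each span becomes simply supported.
End slopes at the hinge B, treating each span as simply supported:
  span AB: point load 156 at a = 1.25: Pab(L + a)/(6LEI) = 152.3/EI
  span BC: UDL 12: wL³/(24EI) = 37.04/EI
  span BC: point load 83 at a = 0.42: Pab(L + b)/(6LEI) = 41.73/EI
  relative rotation θ_0 = (152.3 + 78.77)/EI = 231.1/EI
A unit hogging moment at B produces rotation L₁/(3EI) + L₂/(3EI) = 3.067/EI.
Slope continuity at B: θ_0 = M_B·3.067/EI, so M_B = 231.1/3.067 = 75.36 kN·m (hogging).
Span AB, ΣM about A with M_B applied at B: R_B^{AB}·5 = 195 + 75.36, so R_B^{AB} = 54.07 kN and R_A = 156 − 54.07 = 101.9 kN.
Span BC, ΣM about C: R_B^{BC}·4.2 = 419.6 + 75.36, so R_B^{BC} = 117.8 kN and R_C = 133.4 − 117.8 = 15.56 kN.
R_B = 54.07 + 117.8 = 171.9 kN.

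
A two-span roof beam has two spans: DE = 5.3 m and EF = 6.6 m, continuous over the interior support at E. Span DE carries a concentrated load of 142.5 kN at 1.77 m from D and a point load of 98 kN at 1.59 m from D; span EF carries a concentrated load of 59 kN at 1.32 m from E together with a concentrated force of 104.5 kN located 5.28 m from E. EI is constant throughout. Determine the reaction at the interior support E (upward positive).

Release continuity at E by inserting a hinge; the redundant is the internal moment M_E. The primary structure is two simply-supported spans DE and EF.
Rotations at E on the released spans (each span's end-slope, ×1/EI):
  span DE: point load 142.5 at a = 1.77: Pab(L + a)/(6LEI) = 197.9/EI
  span DE: point load 98 at a = 1.59: Pab(L + a)/(6LEI) = 125.3/EI
  span EF: point load 59 at a = 1.32: Pab(L + b)/(6LEI) = 123.4/EI
  span EF: point load 104.5 at a = 5.28: Pab(L + b)/(6LEI) = 145.7/EI
  relative rotation θ_0 = (323.2 + 269)/EI = 592.2/EI
A unit hogging moment at E produces rotation L₁/(3EI) + L₂/(3EI) = 3.967/EI.
Slope continuity at E: θ_0 = M_E·3.967/EI, so M_E = 592.2/3.967 = 149.3 kN·m (hogging).
Span DE, ΣM about D with M_E applied at E: R_E^{DE}·5.3 = 408 + 149.3, so R_E^{DE} = 105.2 kN and R_D = 240.5 − 105.2 = 135.3 kN.
Span EF, ΣM about F: R_E^{EF}·6.6 = 449.5 + 149.3, so R_E^{EF} = 90.72 kN and R_F = 163.5 − 90.72 = 72.78 kN.
R_E = 105.2 + 90.72 = 195.9 kN.

R_E = 195.9 kN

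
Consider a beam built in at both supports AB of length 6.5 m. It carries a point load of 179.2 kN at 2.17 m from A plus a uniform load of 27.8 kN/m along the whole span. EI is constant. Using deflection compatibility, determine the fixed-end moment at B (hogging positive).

Release both end moments; the primary structure is a simply-supported span AB with redundants M_A and M_B.
End rotations of the released simple span under the applied load (×1/EI):
  at A: point load 179.2 at a = 2.17: Pab(L + b)/(6LEI) = 467.6/EI
  at B: point load 179.2 at a = 2.17: Pab(L + a)/(6LEI) = 374.3/EI
  at A: UDL 27.8: wL³/(24EI) = 318.1/EI
  at B: UDL 27.8: wL³/(24EI) = 318.1/EI
  θ_A0 = 785.7/EI,  θ_B0 = 692.4/EI
Flexibility coefficients: a unit moment at one end gives L/(3EI) there and L/(6EI) at the far end, so f₁₁ = f₂₂ = 2.167/EI and f₁₂ = f₂₁ = 1.083/EI.
Compatibility — zero rotation at each built-in end:
  2.167 M_A + 1.083 M_B = 785.7
  1.083 M_A + 2.167 M_B = 692.4
Solving the pair gives M_A = 270.4 kN·m and M_B = 184.4 kN·m (hogging).

M_B = 184.4 kN·m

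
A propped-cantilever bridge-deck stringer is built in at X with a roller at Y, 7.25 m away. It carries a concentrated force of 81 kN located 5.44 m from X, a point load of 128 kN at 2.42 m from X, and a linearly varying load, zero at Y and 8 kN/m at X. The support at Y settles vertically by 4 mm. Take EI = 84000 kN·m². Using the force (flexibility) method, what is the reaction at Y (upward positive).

R_Y = 73.46 kN

Take the reaction at Y as the redundant and release it; the primary structure is a cantilever fixed at X.
Deflection at Y on the released cantilever, summing each load's contribution:
  point load 81 at a = 5.44: Pa²(3L − a)/(6EI) = 6516/EI
  point load 128 at a = 2.42: Pa²(3L − a)/(6EI) = 2415/EI
  triangular load, peak 8 at the fixed end: w₀L⁴/(30EI) = 736.8/EI
  δ_0 = 9668/EI
Tip deflection under a unit load at Y: L³/(3EI) = 127/EI.
With EI = 84000 kN·m²: δ_0 = 0.11509 m and δ_{YY} = 0.001512 m/kN.
Compatibility — the beam at Y must follow the support down by 0.004 m: δ_0 − R_Y·δ_{YY} = 0.004, so R_Y = (0.11509 − 0.004)/0.001512 = 73.46 kN.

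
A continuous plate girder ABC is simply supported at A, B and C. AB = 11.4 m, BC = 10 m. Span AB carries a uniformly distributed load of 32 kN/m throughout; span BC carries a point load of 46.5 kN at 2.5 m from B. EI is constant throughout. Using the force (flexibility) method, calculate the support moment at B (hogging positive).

M_B = 312.6 kN·m

Release continuity at B by inserting a hinge; the redundant is the internal moment M_B. The primary structure is two simply-supported spans AB and BC.
End slopes at the hinge B, treating each span as simply supported:
  span AB: UDL 32: wL³/(24EI) = 1975/EI
  span BC: point load 46.5 at a = 2.5: Pab(L + b)/(6LEI) = 254.3/EI
  relative rotation θ_0 = (1975 + 254.3)/EI = 2230/EI
A unit hogging moment at B produces rotation L₁/(3EI) + L₂/(3EI) = 7.133/EI.
Compatibility: M_B·(L₁+L₂)/(3EI) = θ_0, giving M_B = 312.6 kN·m (hogging).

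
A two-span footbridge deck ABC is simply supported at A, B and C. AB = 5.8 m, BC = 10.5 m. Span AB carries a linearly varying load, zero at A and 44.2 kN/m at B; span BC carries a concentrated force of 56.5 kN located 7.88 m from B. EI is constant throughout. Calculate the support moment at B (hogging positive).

M_B = 79.98 kN·m

Insert a hinge at B; M_B is the redundant, and each span becomes simply supported.
End slopes at the hinge B, treating each span as simply supported:
  span AB: triangular load, peak 44.2: w₀L³/(45EI) = 191.6/EI
  span BC: point load 56.5 at a = 7.88: Pab(L + b)/(6LEI) = 242.9/EI
  relative rotation θ_0 = (191.6 + 242.9)/EI = 434.6/EI
A unit hogging moment at B produces rotation L₁/(3EI) + L₂/(3EI) = 5.433/EI.
Slope continuity at B: θ_0 = M_B·5.433/EI, so M_B = 434.6/5.433 = 79.98 kN·m (hogging).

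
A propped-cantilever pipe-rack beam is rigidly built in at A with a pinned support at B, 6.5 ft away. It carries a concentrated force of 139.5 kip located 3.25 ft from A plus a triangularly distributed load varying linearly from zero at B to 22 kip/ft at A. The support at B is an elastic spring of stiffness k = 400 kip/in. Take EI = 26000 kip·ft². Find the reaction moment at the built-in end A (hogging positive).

Remove the prop at B; the released (primary) structure is a cantilever built in at A.
Primary-structure tip deflection at B by superposition:
  point load 139.5 at a = 3.25: Pa²(3L − a)/(6EI) = 3991/EI
  triangular load, peak 22 at the fixed end: w₀L⁴/(30EI) = 1309/EI
  δ_0 = 5300/EI
Tip deflection under a unit load at B: L³/(3EI) = 91.54/EI.
With EI = 26000 kip·ft²: δ_0 = 0.20383 ft and δ_{BB} = 0.003521 ft/kip.
Compatibility — the spring shortens by R_B/k under the reaction it provides: δ_0 − R_B·δ_{BB} = R_B/k. With 1/k = 1/(400×12) ft/kip = 0.000208 ft/kip, R_B = δ_0 / (δ_{BB} + 1/k) = 0.20383 / (0.003521 + 0.000208) = 54.66 kip.
Moment equilibrium about A: M_A = Σ(load moments about A) − R_B·L = 608.3 − 54.66×6.5 = 253 kip·ft.

M_A = 253 kip·ft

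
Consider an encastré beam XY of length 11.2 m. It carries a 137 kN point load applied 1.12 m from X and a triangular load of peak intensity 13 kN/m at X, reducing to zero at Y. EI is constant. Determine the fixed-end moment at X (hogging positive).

Take the two fixed-end moments M_X, M_Y as redundants; the released structure is the simple span XY.
On the primary (simply-supported) span, the end slopes from the loading are:
  at X: point load 137 at a = 1.12: Pab(L + b)/(6LEI) = 489.8/EI
  at Y: point load 137 at a = 1.12: Pab(L + a)/(6LEI) = 283.6/EI
  at X: triangular load, peak 13: w₀L³/(45EI) = 405.9/EI
  at Y: triangular load, peak 13: 7w₀L³/(360EI) = 355.1/EI
  θ_X0 = 895.6/EI,  θ_Y0 = 638.7/EI
Flexibility coefficients: a unit moment at one end gives L/(3EI) there and L/(6EI) at the far end, so f₁₁ = f₂₂ = 3.733/EI and f₁₂ = f₂₁ = 1.867/EI.
Compatibility — zero rotation at each built-in end:
  3.733 M_X + 1.867 M_Y = 895.6
  1.867 M_X + 3.733 M_Y = 638.7
Solving the pair gives M_X = 205.8 kN·m and M_Y = 68.17 kN·m (hogging).

M_X = 205.8 kN·m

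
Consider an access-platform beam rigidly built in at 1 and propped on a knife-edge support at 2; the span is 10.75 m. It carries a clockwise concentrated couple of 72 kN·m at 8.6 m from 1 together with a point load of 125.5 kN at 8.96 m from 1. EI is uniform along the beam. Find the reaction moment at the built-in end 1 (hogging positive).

M_1 = 77.53 kN·m

Take the reaction at 2 as the redundant and release it; the primary structure is a cantilever fixed at 1.
Downward deflection at the released point 2 due to the loads:
  clockwise couple 72 at a = 8.6: M₀a(2L − a)/(2EI) = 3994/EI
  point load 125.5 at a = 8.96: Pa²(3L − a)/(6EI) = 39109/EI
  δ_0 = 43103/EI
Flexibility coefficient — unit upward force at 2: δ_{22} = L³/(3EI) = 414.1/EI.
Compatibility at 2: δ_0 − R_2·δ_{22} = 0, so R_2 = 43103/414.1 = 104.1 kN.
Moment equilibrium about 1: M_1 = Σ(load moments about 1) − R_2·L = 1196 − 104.1×10.75 = 77.53 kN·m.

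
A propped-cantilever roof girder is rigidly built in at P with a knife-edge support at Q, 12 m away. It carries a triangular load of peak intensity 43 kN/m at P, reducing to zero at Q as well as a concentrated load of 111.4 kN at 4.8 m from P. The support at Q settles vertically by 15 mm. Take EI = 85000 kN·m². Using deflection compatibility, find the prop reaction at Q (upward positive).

Take the reaction at Q as the redundant and release it; the primary structure is a cantilever fixed at P.
Deflection at Q on the released cantilever, summing each load's contribution:
  triangular load, peak 43 at the fixed end: w₀L⁴/(30EI) = 29722/EI
  point load 111.4 at a = 4.8: Pa²(3L − a)/(6EI) = 13347/EI
  δ_0 = 43068/EI
Flexibility coefficient — unit upward force at Q: δ_{QQ} = L³/(3EI) = 576/EI.
With EI = 85000 kN·m²: δ_0 = 0.50668 m and δ_{QQ} = 0.006776 m/kN.
Compatibility — the beam at Q must follow the support down by 0.015 m: δ_0 − R_Q·δ_{QQ} = 0.015, so R_Q = (0.50668 − 0.015)/0.006776 = 72.56 kN.

R_Q = 72.56 kN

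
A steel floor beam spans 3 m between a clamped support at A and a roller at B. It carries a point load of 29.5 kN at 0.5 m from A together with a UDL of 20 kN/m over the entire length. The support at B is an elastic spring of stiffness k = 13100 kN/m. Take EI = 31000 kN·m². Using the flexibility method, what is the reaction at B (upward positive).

R_B = 18.73 kN

Release the roller at B. Primary structure: cantilever fixed at A.
Downward deflection at the released point B due to the loads:
  point load 29.5 at a = 0.5: Pa²(3L − a)/(6EI) = 10.45/EI
  UDL 20: wL⁴/(8EI) = 202.5/EI
  δ_0 = 212.9/EI
Tip deflection under a unit load at B: L³/(3EI) = 9/EI.
With EI = 31000 kN·m²: δ_0 = 0.006869 m and δ_{BB} = 0.00029 m/kN.
Compatibility — the spring shortens by R_B/k under the reaction it provides: δ_0 − R_B·δ_{BB} = R_B/k. With 1/k = 0.000076 m/kN, R_B = δ_0 / (δ_{BB} + 1/k) = 0.006869 / (0.00029 + 0.000076) = 18.73 kN.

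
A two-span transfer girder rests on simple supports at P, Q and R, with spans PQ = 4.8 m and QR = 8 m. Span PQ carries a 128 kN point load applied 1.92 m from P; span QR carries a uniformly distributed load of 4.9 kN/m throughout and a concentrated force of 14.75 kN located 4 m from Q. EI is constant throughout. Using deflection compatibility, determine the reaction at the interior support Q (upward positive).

Take M_Q as the redundant. Released structure: two simple spans PQ and QR with a hinge at Q.
Rotations at Q on the released spans (each span's end-slope, ×1/EI):
  span PQ: point load 128 at a = 1.92: Pab(L + a)/(6LEI) = 165.2/EI
  span QR: UDL 4.9: wL³/(24EI) = 104.5/EI
  span QR: point load 14.75 at a = 4: Pab(L + b)/(6LEI) = 59/EI
  relative rotation θ_0 = (165.2 + 163.5)/EI = 328.7/EI
A unit hogging moment at Q produces rotation L₁/(3EI) + L₂/(3EI) = 4.267/EI.
Compatibility: M_Q·(L₁+L₂)/(3EI) = θ_0, giving M_Q = 77.04 kN·m (hogging).
Span PQ, ΣM about P with M_Q applied at Q: R_Q^{PQ}·4.8 = 245.8 + 77.04, so R_Q^{PQ} = 67.25 kN and R_P = 128 − 67.25 = 60.75 kN.
Span QR, ΣM about R: R_Q^{QR}·8 = 215.8 + 77.04, so R_Q^{QR} = 36.6 kN and R_R = 53.95 − 36.6 = 17.35 kN.
R_Q = 67.25 + 36.6 = 103.9 kN.

R_Q = 103.9 kN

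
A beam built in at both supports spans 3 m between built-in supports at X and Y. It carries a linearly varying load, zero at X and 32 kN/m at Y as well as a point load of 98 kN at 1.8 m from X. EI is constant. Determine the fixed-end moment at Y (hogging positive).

M_Y = 56.74 kN·m

Take the two fixed-end moments M_X, M_Y as redundants; the released structure is the simple span XY.
Simple-span end rotations at X and Y under the given loads:
  at X: triangular load, peak 32: 7w₀L³/(360EI) = 16.8/EI
  at Y: triangular load, peak 32: w₀L³/(45EI) = 19.2/EI
  at X: point load 98 at a = 1.8: Pab(L + b)/(6LEI) = 49.39/EI
  at Y: point load 98 at a = 1.8: Pab(L + a)/(6LEI) = 56.45/EI
  θ_X0 = 66.19/EI,  θ_Y0 = 75.65/EI
Flexibility coefficients: a unit moment at one end gives L/(3EI) there and L/(6EI) at the far end, so f₁₁ = f₂₂ = 1/EI and f₁₂ = f₂₁ = 0.5/EI.
Compatibility — zero rotation at each built-in end:
  1 M_X + 0.5 M_Y = 66.19
  0.5 M_X + 1 M_Y = 75.65
Solving the pair gives M_X = 37.82 kN·m and M_Y = 56.74 kN·m (hogging).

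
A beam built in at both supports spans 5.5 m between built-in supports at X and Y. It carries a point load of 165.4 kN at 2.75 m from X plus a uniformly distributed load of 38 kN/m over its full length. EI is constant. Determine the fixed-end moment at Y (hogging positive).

Release both end moments; the primary structure is a simply-supported span XY with redundants M_X and M_Y.
On the primary (simply-supported) span, the end slopes from the loading are:
  at X: point load 165.4 at a = 2.75: Pab(L + b)/(6LEI) = 312.7/EI
  at Y: point load 165.4 at a = 2.75: Pab(L + a)/(6LEI) = 312.7/EI
  at X: UDL 38: wL³/(24EI) = 263.4/EI
  at Y: UDL 38: wL³/(24EI) = 263.4/EI
  θ_X0 = 576.1/EI,  θ_Y0 = 576.1/EI
Flexibility coefficients: a unit moment at one end gives L/(3EI) there and L/(6EI) at the far end, so f₁₁ = f₂₂ = 1.833/EI and f₁₂ = f₂₁ = 0.9167/EI.
Compatibility — zero rotation at each built-in end:
  1.833 M_X + 0.9167 M_Y = 576.1
  0.9167 M_X + 1.833 M_Y = 576.1
Solving the pair gives M_X = 209.5 kN·m and M_Y = 209.5 kN·m (hogging).

M_Y = 209.5 kN·m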